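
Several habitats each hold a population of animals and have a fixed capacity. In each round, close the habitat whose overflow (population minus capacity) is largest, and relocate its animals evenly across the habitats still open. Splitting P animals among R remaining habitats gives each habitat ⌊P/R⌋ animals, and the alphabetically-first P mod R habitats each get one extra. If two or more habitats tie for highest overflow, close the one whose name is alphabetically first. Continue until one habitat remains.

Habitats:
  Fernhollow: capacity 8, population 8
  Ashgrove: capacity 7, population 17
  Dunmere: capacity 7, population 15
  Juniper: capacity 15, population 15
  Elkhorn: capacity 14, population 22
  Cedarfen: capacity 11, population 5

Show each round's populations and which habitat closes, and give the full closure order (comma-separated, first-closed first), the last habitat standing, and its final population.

Closure order: Ashgrove, Dunmere, Elkhorn, Fernhollow, Juniper
Last habitat: Cedarfen with 82 animals

Round 1: Ashgrove=17 Cedarfen=5 Dunmere=15 Elkhorn=22 Fernhollow=8 Juniper=15 → close Ashgrove (overflow 10)
  17÷5 = 3 each, +1 to first 2
Round 2: Cedarfen=9 Dunmere=19 Elkhorn=25 Fernhollow=11 Juniper=18 → close Dunmere (overflow 12)
  19÷4 = 4 each, +1 to first 3
Round 3: Cedarfen=14 Elkhorn=30 Fernhollow=16 Juniper=22 → close Elkhorn (overflow 16)
  30÷3 = 10 each, +1 to first 0
Round 4: Cedarfen=24 Fernhollow=26 Juniper=32 → close Fernhollow (overflow 18)
  26÷2 = 13 each, +1 to first 0
Round 5: Cedarfen=37 Juniper=45 → close Juniper (overflow 30)
  45÷1 = 45 each, +1 to first 0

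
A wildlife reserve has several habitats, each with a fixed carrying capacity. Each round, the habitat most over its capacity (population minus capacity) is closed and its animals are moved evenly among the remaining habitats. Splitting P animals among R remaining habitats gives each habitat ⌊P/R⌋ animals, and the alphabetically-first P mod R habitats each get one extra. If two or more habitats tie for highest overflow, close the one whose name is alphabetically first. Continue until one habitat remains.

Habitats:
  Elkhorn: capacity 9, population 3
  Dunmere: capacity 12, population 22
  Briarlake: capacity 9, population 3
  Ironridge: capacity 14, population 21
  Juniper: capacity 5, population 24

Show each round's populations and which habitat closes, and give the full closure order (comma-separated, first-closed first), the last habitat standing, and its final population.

Closure order: Juniper, Dunmere, Ironridge, Briarlake
Last habitat: Elkhorn with 73 animals

Round 1: Briarlake=3 Dunmere=22 Elkhorn=3 Ironridge=21 Juniper=24 → close Juniper (overflow 19)
  24÷4 = 6 each, +1 to first 0
Round 2: Briarlake=9 Dunmere=28 Elkhorn=9 Ironridge=27 → close Dunmere (overflow 16)
  28÷3 = 9 each, +1 to first 1
Round 3: Briarlake=19 Elkhorn=18 Ironridge=36 → close Ironridge (overflow 22)
  36÷2 = 18 each, +1 to first 0
Round 4: Briarlake=37 Elkhorn=36 → close Briarlake (overflow 28)
  37÷1 = 37 each, +1 to first 0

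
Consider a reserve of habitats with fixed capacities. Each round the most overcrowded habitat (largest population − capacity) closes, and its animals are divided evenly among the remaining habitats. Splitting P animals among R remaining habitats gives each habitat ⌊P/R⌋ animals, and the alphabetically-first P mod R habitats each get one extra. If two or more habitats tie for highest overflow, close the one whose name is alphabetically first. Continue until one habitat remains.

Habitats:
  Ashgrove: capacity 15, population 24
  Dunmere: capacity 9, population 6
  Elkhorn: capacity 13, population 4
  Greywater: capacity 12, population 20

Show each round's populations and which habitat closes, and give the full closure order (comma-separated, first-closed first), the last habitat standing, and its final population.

Closure order: Ashgrove, Greywater, Dunmere
Last habitat: Elkhorn with 54 animals

Round 1: Ashgrove=24 Dunmere=6 Elkhorn=4 Greywater=20 → close Ashgrove (overflow 9)
  24÷3 = 8 each, +1 to first 0
Round 2: Dunmere=14 Elkhorn=12 Greywater=28 → close Greywater (overflow 16)
  28÷2 = 14 each, +1 to first 0
Round 3: Dunmere=28 Elkhorn=26 → close Dunmere (overflow 19)
  28÷1 = 28 each, +1 to first 0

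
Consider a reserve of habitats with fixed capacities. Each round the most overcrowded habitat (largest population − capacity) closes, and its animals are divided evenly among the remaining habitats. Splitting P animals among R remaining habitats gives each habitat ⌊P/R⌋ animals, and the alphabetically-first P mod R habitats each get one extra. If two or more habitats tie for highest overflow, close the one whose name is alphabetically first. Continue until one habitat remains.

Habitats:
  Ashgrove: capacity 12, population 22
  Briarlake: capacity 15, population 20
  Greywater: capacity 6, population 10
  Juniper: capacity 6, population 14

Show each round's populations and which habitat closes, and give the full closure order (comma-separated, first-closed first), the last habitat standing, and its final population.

Closure order: Ashgrove, Juniper, Briarlake
Last habitat: Greywater with 66 animals

Round 1: Ashgrove=22 Briarlake=20 Greywater=10 Juniper=14 → close Ashgrove (overflow 10)
  22÷3 = 7 each, +1 to first 1
Round 2: Briarlake=28 Greywater=17 Juniper=21 → close Juniper (overflow 15)
  21÷2 = 10 each, +1 to first 1
Round 3: Briarlake=39 Greywater=27 → close Briarlake (overflow 24)
  39÷1 = 39 each, +1 to first 0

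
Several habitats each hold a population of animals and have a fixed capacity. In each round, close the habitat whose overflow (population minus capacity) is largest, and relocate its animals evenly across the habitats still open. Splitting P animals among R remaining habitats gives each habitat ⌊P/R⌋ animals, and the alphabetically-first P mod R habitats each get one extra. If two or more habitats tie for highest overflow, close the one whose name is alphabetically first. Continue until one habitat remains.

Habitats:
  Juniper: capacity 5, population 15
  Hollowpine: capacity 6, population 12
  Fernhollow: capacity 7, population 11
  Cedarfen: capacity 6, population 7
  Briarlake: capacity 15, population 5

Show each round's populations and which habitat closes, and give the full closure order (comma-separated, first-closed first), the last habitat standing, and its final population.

Round 1: Briarlake=5 Cedarfen=7 Fernhollow=11 Hollowpine=12 Juniper=15 → close Juniper (overflow 10)
  15÷4 = 3 each, +1 to first 3
Round 2: Briarlake=9 Cedarfen=11 Fernhollow=15 Hollowpine=15 → close Hollowpine (overflow 9)
  15÷3 = 5 each, +1 to first 0
Round 3: Briarlake=14 Cedarfen=16 Fernhollow=20 → close Fernhollow (overflow 13)
  20÷2 = 10 each, +1 to first 0
Round 4: Briarlake=24 Cedarfen=26 → close Cedarfen (overflow 20)
  26÷1 = 26 each, +1 to first 0

Closure order: Juniper, Hollowpine, Fernhollow, Cedarfen
Last habitat: Briarlake with 50 animals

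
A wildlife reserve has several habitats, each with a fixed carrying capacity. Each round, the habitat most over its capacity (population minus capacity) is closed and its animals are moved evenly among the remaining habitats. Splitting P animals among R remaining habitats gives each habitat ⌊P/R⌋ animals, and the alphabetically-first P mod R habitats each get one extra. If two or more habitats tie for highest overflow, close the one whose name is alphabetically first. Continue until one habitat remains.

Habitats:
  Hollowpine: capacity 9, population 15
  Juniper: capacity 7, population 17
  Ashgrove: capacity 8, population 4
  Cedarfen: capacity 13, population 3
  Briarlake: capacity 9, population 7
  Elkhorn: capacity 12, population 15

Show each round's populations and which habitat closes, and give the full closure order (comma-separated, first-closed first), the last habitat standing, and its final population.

Closure order: Juniper, Hollowpine, Elkhorn, Briarlake, Ashgrove
Last habitat: Cedarfen with 61 animals

Round 1: Ashgrove=4 Briarlake=7 Cedarfen=3 Elkhorn=15 Hollowpine=15 Juniper=17 → close Juniper (overflow 10)
  17÷5 = 3 each, +1 to first 2
Round 2: Ashgrove=8 Briarlake=11 Cedarfen=6 Elkhorn=18 Hollowpine=18 → close Hollowpine (overflow 9)
  18÷4 = 4 each, +1 to first 2
Round 3: Ashgrove=13 Briarlake=16 Cedarfen=10 Elkhorn=22 → close Elkhorn (overflow 10)
  22÷3 = 7 each, +1 to first 1
Round 4: Ashgrove=21 Briarlake=23 Cedarfen=17 → close Briarlake (overflow 14)
  23÷2 = 11 each, +1 to first 1
Round 5: Ashgrove=33 Cedarfen=28 → close Ashgrove (overflow 25)
  33÷1 = 33 each, +1 to first 0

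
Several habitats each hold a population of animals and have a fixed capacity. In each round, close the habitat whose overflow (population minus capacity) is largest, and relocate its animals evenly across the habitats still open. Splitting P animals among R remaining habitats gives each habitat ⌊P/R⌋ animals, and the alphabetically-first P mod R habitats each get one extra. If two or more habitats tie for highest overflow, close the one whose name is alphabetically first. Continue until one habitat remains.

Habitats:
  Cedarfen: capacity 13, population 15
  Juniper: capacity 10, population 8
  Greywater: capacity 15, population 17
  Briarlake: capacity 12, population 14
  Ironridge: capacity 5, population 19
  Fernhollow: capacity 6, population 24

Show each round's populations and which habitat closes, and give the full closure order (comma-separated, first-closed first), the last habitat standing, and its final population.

Closure order: Fernhollow, Ironridge, Briarlake, Cedarfen, Greywater
Last habitat: Juniper with 97 animals

Round 1: Briarlake=14 Cedarfen=15 Fernhollow=24 Greywater=17 Ironridge=19 Juniper=8 → close Fernhollow (overflow 18)
  24÷5 = 4 each, +1 to first 4
Round 2: Briarlake=19 Cedarfen=20 Greywater=22 Ironridge=24 Juniper=12 → close Ironridge (overflow 19)
  24÷4 = 6 each, +1 to first 0
Round 3: Briarlake=25 Cedarfen=26 Greywater=28 Juniper=18 → close Briarlake (overflow 13)
  25÷3 = 8 each, +1 to first 1
Round 4: Cedarfen=35 Greywater=36 Juniper=26 → close Cedarfen (overflow 22)
  35÷2 = 17 each, +1 to first 1
Round 5: Greywater=54 Juniper=43 → close Greywater (overflow 39)
  54÷1 = 54 each, +1 to first 0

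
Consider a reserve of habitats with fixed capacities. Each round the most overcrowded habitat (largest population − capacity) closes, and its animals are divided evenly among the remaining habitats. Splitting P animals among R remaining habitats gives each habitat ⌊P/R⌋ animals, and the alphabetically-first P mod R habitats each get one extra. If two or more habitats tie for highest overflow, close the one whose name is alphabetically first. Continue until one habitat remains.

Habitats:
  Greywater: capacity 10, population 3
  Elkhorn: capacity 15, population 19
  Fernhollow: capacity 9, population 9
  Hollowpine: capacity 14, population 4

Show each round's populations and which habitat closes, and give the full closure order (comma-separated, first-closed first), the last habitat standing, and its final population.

Round 1: Elkhorn=19 Fernhollow=9 Greywater=3 Hollowpine=4 → close Elkhorn (overflow 4)
  19÷3 = 6 each, +1 to first 1
Round 2: Fernhollow=16 Greywater=9 Hollowpine=10 → close Fernhollow (overflow 7)
  16÷2 = 8 each, +1 to first 0
Round 3: Greywater=17 Hollowpine=18 → close Greywater (overflow 7)
  17÷1 = 17 each, +1 to first 0

Closure order: Elkhorn, Fernhollow, Greywater
Last habitat: Hollowpine with 35 animals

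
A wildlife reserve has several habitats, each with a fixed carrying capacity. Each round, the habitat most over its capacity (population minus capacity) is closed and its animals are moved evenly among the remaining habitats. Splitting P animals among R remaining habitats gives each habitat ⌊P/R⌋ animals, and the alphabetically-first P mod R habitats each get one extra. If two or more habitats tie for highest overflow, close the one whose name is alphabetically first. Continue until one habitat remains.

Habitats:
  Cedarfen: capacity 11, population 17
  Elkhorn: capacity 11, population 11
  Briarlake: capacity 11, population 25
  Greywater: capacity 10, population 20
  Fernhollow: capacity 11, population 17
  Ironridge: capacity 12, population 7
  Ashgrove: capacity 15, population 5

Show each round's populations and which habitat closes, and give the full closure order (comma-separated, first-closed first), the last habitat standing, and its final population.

Closure order: Briarlake, Greywater, Cedarfen, Fernhollow, Elkhorn, Ironridge
Last habitat: Ashgrove with 102 animals

Round 1: Ashgrove=5 Briarlake=25 Cedarfen=17 Elkhorn=11 Fernhollow=17 Greywater=20 Ironridge=7 → close Briarlake (overflow 14)
  25÷6 = 4 each, +1 to first 1
Round 2: Ashgrove=10 Cedarfen=21 Elkhorn=15 Fernhollow=21 Greywater=24 Ironridge=11 → close Greywater (overflow 14)
  24÷5 = 4 each, +1 to first 4
Round 3: Ashgrove=15 Cedarfen=26 Elkhorn=20 Fernhollow=26 Ironridge=15 → close Cedarfen (overflow 15)
  26÷4 = 6 each, +1 to first 2
Round 4: Ashgrove=22 Elkhorn=27 Fernhollow=32 Ironridge=21 → close Fernhollow (overflow 21)
  32÷3 = 10 each, +1 to first 2
Round 5: Ashgrove=33 Elkhorn=38 Ironridge=31 → close Elkhorn (overflow 27)
  38÷2 = 19 each, +1 to first 0
Round 6: Ashgrove=52 Ironridge=50 → close Ironridge (overflow 38)
  50÷1 = 50 each, +1 to first 0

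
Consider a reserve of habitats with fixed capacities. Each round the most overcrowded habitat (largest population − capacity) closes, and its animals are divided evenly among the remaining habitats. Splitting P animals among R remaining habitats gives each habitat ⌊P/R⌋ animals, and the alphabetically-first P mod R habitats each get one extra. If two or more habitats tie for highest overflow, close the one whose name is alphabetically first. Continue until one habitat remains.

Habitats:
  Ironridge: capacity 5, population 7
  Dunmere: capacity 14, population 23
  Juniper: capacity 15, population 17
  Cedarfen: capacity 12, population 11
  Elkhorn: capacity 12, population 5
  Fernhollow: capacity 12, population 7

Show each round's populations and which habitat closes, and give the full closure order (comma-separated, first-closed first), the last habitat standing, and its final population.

Round 1: Cedarfen=11 Dunmere=23 Elkhorn=5 Fernhollow=7 Ironridge=7 Juniper=17 → close Dunmere (overflow 9)
  23÷5 = 4 each, +1 to first 3
Round 2: Cedarfen=16 Elkhorn=10 Fernhollow=12 Ironridge=11 Juniper=21 → close Ironridge (overflow 6)
  11÷4 = 2 each, +1 to first 3
Round 3: Cedarfen=19 Elkhorn=13 Fernhollow=15 Juniper=23 → close Juniper (overflow 8)
  23÷3 = 7 each, +1 to first 2
Round 4: Cedarfen=27 Elkhorn=21 Fernhollow=22 → close Cedarfen (overflow 15)
  27÷2 = 13 each, +1 to first 1
Round 5: Elkhorn=35 Fernhollow=35 → close Elkhorn (overflow 23)
  35÷1 = 35 each, +1 to first 0

Closure order: Dunmere, Ironridge, Juniper, Cedarfen, Elkhorn
Last habitat: Fernhollow with 70 animals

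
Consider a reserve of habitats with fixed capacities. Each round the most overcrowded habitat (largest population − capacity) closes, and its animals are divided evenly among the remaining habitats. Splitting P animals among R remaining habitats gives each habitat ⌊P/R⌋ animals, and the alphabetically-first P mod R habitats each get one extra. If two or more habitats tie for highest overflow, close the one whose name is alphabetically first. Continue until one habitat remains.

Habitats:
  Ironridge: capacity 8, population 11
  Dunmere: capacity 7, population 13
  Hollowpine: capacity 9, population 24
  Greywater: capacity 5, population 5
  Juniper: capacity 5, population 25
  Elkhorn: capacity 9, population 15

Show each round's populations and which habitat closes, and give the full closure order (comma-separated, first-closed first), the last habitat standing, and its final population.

Round 1: Dunmere=13 Elkhorn=15 Greywater=5 Hollowpine=24 Ironridge=11 Juniper=25 → close Juniper (overflow 20)
  25÷5 = 5 each, +1 to first 0
Round 2: Dunmere=18 Elkhorn=20 Greywater=10 Hollowpine=29 Ironridge=16 → close Hollowpine (overflow 20)
  29÷4 = 7 each, +1 to first 1
Round 3: Dunmere=26 Elkhorn=27 Greywater=17 Ironridge=23 → close Dunmere (overflow 19)
  26÷3 = 8 each, +1 to first 2
Round 4: Elkhorn=36 Greywater=26 Ironridge=31 → close Elkhorn (overflow 27)
  36÷2 = 18 each, +1 to first 0
Round 5: Greywater=44 Ironridge=49 → close Ironridge (overflow 41)
  49÷1 = 49 each, +1 to first 0

Closure order: Juniper, Hollowpine, Dunmere, Elkhorn, Ironridge
Last habitat: Greywater with 93 animals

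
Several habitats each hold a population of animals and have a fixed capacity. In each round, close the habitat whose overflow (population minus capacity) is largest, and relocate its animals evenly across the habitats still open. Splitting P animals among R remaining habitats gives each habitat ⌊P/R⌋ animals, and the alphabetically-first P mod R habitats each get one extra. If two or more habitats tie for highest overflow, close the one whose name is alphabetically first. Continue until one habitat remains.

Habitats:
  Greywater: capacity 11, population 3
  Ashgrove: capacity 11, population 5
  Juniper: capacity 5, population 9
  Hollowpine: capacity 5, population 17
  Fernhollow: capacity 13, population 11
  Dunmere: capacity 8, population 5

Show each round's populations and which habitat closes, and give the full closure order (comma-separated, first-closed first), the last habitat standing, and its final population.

Closure order: Hollowpine, Juniper, Dunmere, Fernhollow, Ashgrove
Last habitat: Greywater with 50 animals

Round 1: Ashgrove=5 Dunmere=5 Fernhollow=11 Greywater=3 Hollowpine=17 Juniper=9 → close Hollowpine (overflow 12)
  17÷5 = 3 each, +1 to first 2
Round 2: Ashgrove=9 Dunmere=9 Fernhollow=14 Greywater=6 Juniper=12 → close Juniper (overflow 7)
  12÷4 = 3 each, +1 to first 0
Round 3: Ashgrove=12 Dunmere=12 Fernhollow=17 Greywater=9 → close Dunmere (overflow 4)
  12÷3 = 4 each, +1 to first 0
Round 4: Ashgrove=16 Fernhollow=21 Greywater=13 → close Fernhollow (overflow 8)
  21÷2 = 10 each, +1 to first 1
Round 5: Ashgrove=27 Greywater=23 → close Ashgrove (overflow 16)
  27÷1 = 27 each, +1 to first 0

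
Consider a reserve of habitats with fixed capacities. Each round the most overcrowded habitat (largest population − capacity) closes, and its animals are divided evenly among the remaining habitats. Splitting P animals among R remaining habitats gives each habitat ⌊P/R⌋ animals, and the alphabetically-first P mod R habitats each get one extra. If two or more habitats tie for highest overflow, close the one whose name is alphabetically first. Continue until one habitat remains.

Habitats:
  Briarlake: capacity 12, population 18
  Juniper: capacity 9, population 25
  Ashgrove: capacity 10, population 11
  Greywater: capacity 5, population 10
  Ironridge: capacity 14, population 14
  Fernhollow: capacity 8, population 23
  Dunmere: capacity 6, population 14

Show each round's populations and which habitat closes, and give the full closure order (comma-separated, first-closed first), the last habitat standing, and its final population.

Round 1: Ashgrove=11 Briarlake=18 Dunmere=14 Fernhollow=23 Greywater=10 Ironridge=14 Juniper=25 → close Juniper (overflow 16)
  25÷6 = 4 each, +1 to first 1
Round 2: Ashgrove=16 Briarlake=22 Dunmere=18 Fernhollow=27 Greywater=14 Ironridge=18 → close Fernhollow (overflow 19)
  27÷5 = 5 each, +1 to first 2
Round 3: Ashgrove=22 Briarlake=28 Dunmere=23 Greywater=19 Ironridge=23 → close Dunmere (overflow 17)
  23÷4 = 5 each, +1 to first 3
Round 4: Ashgrove=28 Briarlake=34 Greywater=25 Ironridge=28 → close Briarlake (overflow 22)
  34÷3 = 11 each, +1 to first 1
Round 5: Ashgrove=40 Greywater=36 Ironridge=39 → close Greywater (overflow 31)
  36÷2 = 18 each, +1 to first 0
Round 6: Ashgrove=58 Ironridge=57 → close Ashgrove (overflow 48)
  58÷1 = 58 each, +1 to first 0

Closure order: Juniper, Fernhollow, Dunmere, Briarlake, Greywater, Ashgrove
Last habitat: Ironridge with 115 animals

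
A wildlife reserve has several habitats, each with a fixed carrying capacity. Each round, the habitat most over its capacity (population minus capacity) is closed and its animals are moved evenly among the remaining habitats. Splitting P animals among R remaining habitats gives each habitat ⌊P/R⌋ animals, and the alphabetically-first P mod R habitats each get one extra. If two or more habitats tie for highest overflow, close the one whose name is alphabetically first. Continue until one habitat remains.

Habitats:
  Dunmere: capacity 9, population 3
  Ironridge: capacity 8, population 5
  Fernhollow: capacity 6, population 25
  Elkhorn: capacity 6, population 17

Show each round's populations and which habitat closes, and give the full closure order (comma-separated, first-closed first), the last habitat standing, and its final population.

Round 1: Dunmere=3 Elkhorn=17 Fernhollow=25 Ironridge=5 → close Fernhollow (overflow 19)
  25÷3 = 8 each, +1 to first 1
Round 2: Dunmere=12 Elkhorn=25 Ironridge=13 → close Elkhorn (overflow 19)
  25÷2 = 12 each, +1 to first 1
Round 3: Dunmere=25 Ironridge=25 → close Ironridge (overflow 17)
  25÷1 = 25 each, +1 to first 0

Closure order: Fernhollow, Elkhorn, Ironridge
Last habitat: Dunmere with 50 animals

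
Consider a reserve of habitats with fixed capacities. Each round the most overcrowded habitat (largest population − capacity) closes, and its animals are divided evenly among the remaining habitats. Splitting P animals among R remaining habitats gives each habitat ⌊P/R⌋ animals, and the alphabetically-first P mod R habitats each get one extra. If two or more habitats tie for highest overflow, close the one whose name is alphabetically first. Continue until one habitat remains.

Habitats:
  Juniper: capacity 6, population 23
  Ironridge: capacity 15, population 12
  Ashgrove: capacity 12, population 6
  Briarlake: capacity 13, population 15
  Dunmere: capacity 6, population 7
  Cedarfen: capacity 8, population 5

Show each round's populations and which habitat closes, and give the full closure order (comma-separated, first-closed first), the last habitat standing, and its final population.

Closure order: Juniper, Briarlake, Dunmere, Cedarfen, Ironridge
Last habitat: Ashgrove with 68 animals

Round 1: Ashgrove=6 Briarlake=15 Cedarfen=5 Dunmere=7 Ironridge=12 Juniper=23 → close Juniper (overflow 17)
  23÷5 = 4 each, +1 to first 3
Round 2: Ashgrove=11 Briarlake=20 Cedarfen=10 Dunmere=11 Ironridge=16 → close Briarlake (overflow 7)
  20÷4 = 5 each, +1 to first 0
Round 3: Ashgrove=16 Cedarfen=15 Dunmere=16 Ironridge=21 → close Dunmere (overflow 10)
  16÷3 = 5 each, +1 to first 1
Round 4: Ashgrove=22 Cedarfen=20 Ironridge=26 → close Cedarfen (overflow 12)
  20÷2 = 10 each, +1 to first 0
Round 5: Ashgrove=32 Ironridge=36 → close Ironridge (overflow 21)
  36÷1 = 36 each, +1 to first 0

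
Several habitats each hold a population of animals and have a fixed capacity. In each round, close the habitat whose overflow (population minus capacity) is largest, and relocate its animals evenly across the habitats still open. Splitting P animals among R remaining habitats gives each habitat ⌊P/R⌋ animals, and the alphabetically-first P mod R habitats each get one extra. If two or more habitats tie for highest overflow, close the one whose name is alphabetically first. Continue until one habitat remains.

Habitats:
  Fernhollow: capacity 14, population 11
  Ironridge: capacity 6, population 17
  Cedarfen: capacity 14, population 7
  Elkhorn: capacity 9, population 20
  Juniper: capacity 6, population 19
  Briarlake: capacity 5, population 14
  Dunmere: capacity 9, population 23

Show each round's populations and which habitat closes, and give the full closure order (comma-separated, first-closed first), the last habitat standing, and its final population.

Round 1: Briarlake=14 Cedarfen=7 Dunmere=23 Elkhorn=20 Fernhollow=11 Ironridge=17 Juniper=19 → close Dunmere (overflow 14)
  23÷6 = 3 each, +1 to first 5
Round 2: Briarlake=18 Cedarfen=11 Elkhorn=24 Fernhollow=15 Ironridge=21 Juniper=22 → close Juniper (overflow 16)
  22÷5 = 4 each, +1 to first 2
Round 3: Briarlake=23 Cedarfen=16 Elkhorn=28 Fernhollow=19 Ironridge=25 → close Elkhorn (overflow 19)
  28÷4 = 7 each, +1 to first 0
Round 4: Briarlake=30 Cedarfen=23 Fernhollow=26 Ironridge=32 → close Ironridge (overflow 26)
  32÷3 = 10 each, +1 to first 2
Round 5: Briarlake=41 Cedarfen=34 Fernhollow=36 → close Briarlake (overflow 36)
  41÷2 = 20 each, +1 to first 1
Round 6: Cedarfen=55 Fernhollow=56 → close Fernhollow (overflow 42)
  56÷1 = 56 each, +1 to first 0

Closure order: Dunmere, Juniper, Elkhorn, Ironridge, Briarlake, Fernhollow
Last habitat: Cedarfen with 111 animals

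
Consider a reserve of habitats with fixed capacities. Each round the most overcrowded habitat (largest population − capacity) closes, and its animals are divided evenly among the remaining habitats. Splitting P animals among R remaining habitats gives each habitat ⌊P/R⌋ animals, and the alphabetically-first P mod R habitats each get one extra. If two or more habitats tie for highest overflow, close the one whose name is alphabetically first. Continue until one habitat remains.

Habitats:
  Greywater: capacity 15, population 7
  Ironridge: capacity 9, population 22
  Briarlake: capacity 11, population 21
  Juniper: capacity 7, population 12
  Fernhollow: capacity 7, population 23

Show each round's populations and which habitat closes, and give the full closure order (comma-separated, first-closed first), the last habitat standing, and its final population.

Round 1: Briarlake=21 Fernhollow=23 Greywater=7 Ironridge=22 Juniper=12 → close Fernhollow (overflow 16)
  23÷4 = 5 each, +1 to first 3
Round 2: Briarlake=27 Greywater=13 Ironridge=28 Juniper=17 → close Ironridge (overflow 19)
  28÷3 = 9 each, +1 to first 1
Round 3: Briarlake=37 Greywater=22 Juniper=26 → close Briarlake (overflow 26)
  37÷2 = 18 each, +1 to first 1
Round 4: Greywater=41 Juniper=44 → close Juniper (overflow 37)
  44÷1 = 44 each, +1 to first 0

Closure order: Fernhollow, Ironridge, Briarlake, Juniper
Last habitat: Greywater with 85 animals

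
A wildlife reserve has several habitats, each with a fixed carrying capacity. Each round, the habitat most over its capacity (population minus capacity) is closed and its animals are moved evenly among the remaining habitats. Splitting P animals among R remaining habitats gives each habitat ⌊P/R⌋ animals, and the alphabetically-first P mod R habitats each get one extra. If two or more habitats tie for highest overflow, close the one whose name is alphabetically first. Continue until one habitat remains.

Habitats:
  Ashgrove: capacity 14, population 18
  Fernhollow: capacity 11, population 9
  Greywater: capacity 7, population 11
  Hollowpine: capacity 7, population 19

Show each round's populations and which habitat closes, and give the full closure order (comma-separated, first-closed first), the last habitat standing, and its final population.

Closure order: Hollowpine, Ashgrove, Greywater
Last habitat: Fernhollow with 57 animals

Round 1: Ashgrove=18 Fernhollow=9 Greywater=11 Hollowpine=19 → close Hollowpine (overflow 12)
  19÷3 = 6 each, +1 to first 1
Round 2: Ashgrove=25 Fernhollow=15 Greywater=17 → close Ashgrove (overflow 11)
  25÷2 = 12 each, +1 to first 1
Round 3: Fernhollow=28 Greywater=29 → close Greywater (overflow 22)
  29÷1 = 29 each, +1 to first 0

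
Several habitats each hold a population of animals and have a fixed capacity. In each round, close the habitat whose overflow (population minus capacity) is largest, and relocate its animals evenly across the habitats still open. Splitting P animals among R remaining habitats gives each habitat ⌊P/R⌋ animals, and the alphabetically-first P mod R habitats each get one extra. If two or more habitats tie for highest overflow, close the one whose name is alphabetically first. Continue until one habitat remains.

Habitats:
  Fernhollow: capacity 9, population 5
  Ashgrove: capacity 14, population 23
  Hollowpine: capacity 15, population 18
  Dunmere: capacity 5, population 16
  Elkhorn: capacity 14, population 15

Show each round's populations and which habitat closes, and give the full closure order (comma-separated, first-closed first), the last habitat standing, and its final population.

Round 1: Ashgrove=23 Dunmere=16 Elkhorn=15 Fernhollow=5 Hollowpine=18 → close Dunmere (overflow 11)
  16÷4 = 4 each, +1 to first 0
Round 2: Ashgrove=27 Elkhorn=19 Fernhollow=9 Hollowpine=22 → close Ashgrove (overflow 13)
  27÷3 = 9 each, +1 to first 0
Round 3: Elkhorn=28 Fernhollow=18 Hollowpine=31 → close Hollowpine (overflow 16)
  31÷2 = 15 each, +1 to first 1
Round 4: Elkhorn=44 Fernhollow=33 → close Elkhorn (overflow 30)
  44÷1 = 44 each, +1 to first 0

Closure order: Dunmere, Ashgrove, Hollowpine, Elkhorn
Last habitat: Fernhollow with 77 animals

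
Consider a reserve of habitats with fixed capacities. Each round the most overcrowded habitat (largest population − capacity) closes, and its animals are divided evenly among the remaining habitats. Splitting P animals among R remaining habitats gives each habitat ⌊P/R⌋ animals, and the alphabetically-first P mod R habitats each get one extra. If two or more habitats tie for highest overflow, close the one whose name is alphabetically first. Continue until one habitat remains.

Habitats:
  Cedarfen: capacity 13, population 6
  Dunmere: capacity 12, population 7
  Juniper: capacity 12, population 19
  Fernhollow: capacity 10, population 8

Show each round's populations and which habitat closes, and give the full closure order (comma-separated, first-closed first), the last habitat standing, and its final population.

Closure order: Juniper, Fernhollow, Dunmere
Last habitat: Cedarfen with 40 animals

Round 1: Cedarfen=6 Dunmere=7 Fernhollow=8 Juniper=19 → close Juniper (overflow 7)
  19÷3 = 6 each, +1 to first 1
Round 2: Cedarfen=13 Dunmere=13 Fernhollow=14 → close Fernhollow (overflow 4)
  14÷2 = 7 each, +1 to first 0
Round 3: Cedarfen=20 Dunmere=20 → close Dunmere (overflow 8)
  20÷1 = 20 each, +1 to first 0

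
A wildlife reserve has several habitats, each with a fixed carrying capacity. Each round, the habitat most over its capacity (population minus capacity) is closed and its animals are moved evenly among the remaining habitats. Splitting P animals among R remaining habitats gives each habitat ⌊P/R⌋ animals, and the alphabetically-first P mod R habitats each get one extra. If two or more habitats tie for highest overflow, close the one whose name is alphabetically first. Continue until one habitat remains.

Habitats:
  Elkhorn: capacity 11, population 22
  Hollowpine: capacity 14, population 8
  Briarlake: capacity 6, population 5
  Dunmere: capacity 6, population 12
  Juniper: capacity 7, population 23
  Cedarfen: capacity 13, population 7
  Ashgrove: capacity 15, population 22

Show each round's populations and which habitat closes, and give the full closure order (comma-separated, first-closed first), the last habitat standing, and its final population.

Closure order: Juniper, Elkhorn, Ashgrove, Dunmere, Briarlake, Cedarfen
Last habitat: Hollowpine with 99 animals

Round 1: Ashgrove=22 Briarlake=5 Cedarfen=7 Dunmere=12 Elkhorn=22 Hollowpine=8 Juniper=23 → close Juniper (overflow 16)
  23÷6 = 3 each, +1 to first 5
Round 2: Ashgrove=26 Briarlake=9 Cedarfen=11 Dunmere=16 Elkhorn=26 Hollowpine=11 → close Elkhorn (overflow 15)
  26÷5 = 5 each, +1 to first 1
Round 3: Ashgrove=32 Briarlake=14 Cedarfen=16 Dunmere=21 Hollowpine=16 → close Ashgrove (overflow 17)
  32÷4 = 8 each, +1 to first 0
Round 4: Briarlake=22 Cedarfen=24 Dunmere=29 Hollowpine=24 → close Dunmere (overflow 23)
  29÷3 = 9 each, +1 to first 2
Round 5: Briarlake=32 Cedarfen=34 Hollowpine=33 → close Briarlake (overflow 26)
  32÷2 = 16 each, +1 to first 0
Round 6: Cedarfen=50 Hollowpine=49 → close Cedarfen (overflow 37)
  50÷1 = 50 each, +1 to first 0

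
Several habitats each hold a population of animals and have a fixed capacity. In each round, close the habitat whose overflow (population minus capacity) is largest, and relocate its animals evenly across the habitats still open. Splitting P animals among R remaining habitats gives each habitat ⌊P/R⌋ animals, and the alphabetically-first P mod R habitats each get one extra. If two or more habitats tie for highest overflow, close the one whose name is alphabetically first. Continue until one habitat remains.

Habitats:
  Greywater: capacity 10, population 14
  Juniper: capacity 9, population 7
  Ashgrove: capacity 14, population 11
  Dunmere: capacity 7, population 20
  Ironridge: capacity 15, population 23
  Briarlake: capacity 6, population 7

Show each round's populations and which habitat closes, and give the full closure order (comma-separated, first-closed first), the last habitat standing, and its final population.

Round 1: Ashgrove=11 Briarlake=7 Dunmere=20 Greywater=14 Ironridge=23 Juniper=7 → close Dunmere (overflow 13)
  20÷5 = 4 each, +1 to first 0
Round 2: Ashgrove=15 Briarlake=11 Greywater=18 Ironridge=27 Juniper=11 → close Ironridge (overflow 12)
  27÷4 = 6 each, +1 to first 3
Round 3: Ashgrove=22 Briarlake=18 Greywater=25 Juniper=17 → close Greywater (overflow 15)
  25÷3 = 8 each, +1 to first 1
Round 4: Ashgrove=31 Briarlake=26 Juniper=25 → close Briarlake (overflow 20)
  26÷2 = 13 each, +1 to first 0
Round 5: Ashgrove=44 Juniper=38 → close Ashgrove (overflow 30)
  44÷1 = 44 each, +1 to first 0

Closure order: Dunmere, Ironridge, Greywater, Briarlake, Ashgrove
Last habitat: Juniper with 82 animals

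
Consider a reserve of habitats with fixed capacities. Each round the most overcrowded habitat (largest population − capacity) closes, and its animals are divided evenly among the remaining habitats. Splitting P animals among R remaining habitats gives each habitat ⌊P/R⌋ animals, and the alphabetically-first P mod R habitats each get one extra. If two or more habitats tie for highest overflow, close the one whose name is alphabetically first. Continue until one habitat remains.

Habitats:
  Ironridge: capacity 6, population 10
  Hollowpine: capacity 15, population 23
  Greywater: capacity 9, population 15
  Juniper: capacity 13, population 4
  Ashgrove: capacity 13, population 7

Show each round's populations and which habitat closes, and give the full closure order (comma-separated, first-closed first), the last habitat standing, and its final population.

Round 1: Ashgrove=7 Greywater=15 Hollowpine=23 Ironridge=10 Juniper=4 → close Hollowpine (overflow 8)
  23÷4 = 5 each, +1 to first 3
Round 2: Ashgrove=13 Greywater=21 Ironridge=16 Juniper=9 → close Greywater (overflow 12)
  21÷3 = 7 each, +1 to first 0
Round 3: Ashgrove=20 Ironridge=23 Juniper=16 → close Ironridge (overflow 17)
  23÷2 = 11 each, +1 to first 1
Round 4: Ashgrove=32 Juniper=27 → close Ashgrove (overflow 19)
  32÷1 = 32 each, +1 to first 0

Closure order: Hollowpine, Greywater, Ironridge, Ashgrove
Last habitat: Juniper with 59 animals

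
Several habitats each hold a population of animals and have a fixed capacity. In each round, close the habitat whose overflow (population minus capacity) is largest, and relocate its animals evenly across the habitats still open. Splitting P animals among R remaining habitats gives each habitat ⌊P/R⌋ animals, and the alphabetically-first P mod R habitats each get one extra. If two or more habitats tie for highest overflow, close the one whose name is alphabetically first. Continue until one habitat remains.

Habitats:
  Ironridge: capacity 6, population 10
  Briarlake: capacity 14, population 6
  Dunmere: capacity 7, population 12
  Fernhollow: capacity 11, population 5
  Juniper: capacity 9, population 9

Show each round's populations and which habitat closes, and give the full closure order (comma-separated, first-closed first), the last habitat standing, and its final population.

Round 1: Briarlake=6 Dunmere=12 Fernhollow=5 Ironridge=10 Juniper=9 → close Dunmere (overflow 5)
  12÷4 = 3 each, +1 to first 0
Round 2: Briarlake=9 Fernhollow=8 Ironridge=13 Juniper=12 → close Ironridge (overflow 7)
  13÷3 = 4 each, +1 to first 1
Round 3: Briarlake=14 Fernhollow=12 Juniper=16 → close Juniper (overflow 7)
  16÷2 = 8 each, +1 to first 0
Round 4: Briarlake=22 Fernhollow=20 → close Fernhollow (overflow 9)
  20÷1 = 20 each, +1 to first 0

Closure order: Dunmere, Ironridge, Juniper, Fernhollow
Last habitat: Briarlake with 42 animals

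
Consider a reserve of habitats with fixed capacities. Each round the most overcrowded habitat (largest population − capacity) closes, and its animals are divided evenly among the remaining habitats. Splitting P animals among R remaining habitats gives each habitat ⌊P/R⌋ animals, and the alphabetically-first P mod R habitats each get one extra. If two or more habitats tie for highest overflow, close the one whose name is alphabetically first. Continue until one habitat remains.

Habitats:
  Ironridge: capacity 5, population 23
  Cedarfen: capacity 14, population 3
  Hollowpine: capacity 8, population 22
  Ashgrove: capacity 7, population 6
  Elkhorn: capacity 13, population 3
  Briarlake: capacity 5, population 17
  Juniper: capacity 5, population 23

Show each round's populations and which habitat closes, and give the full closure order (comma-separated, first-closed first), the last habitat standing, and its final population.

Round 1: Ashgrove=6 Briarlake=17 Cedarfen=3 Elkhorn=3 Hollowpine=22 Ironridge=23 Juniper=23 → close Ironridge (overflow 18)
  23÷6 = 3 each, +1 to first 5
Round 2: Ashgrove=10 Briarlake=21 Cedarfen=7 Elkhorn=7 Hollowpine=26 Juniper=26 → close Juniper (overflow 21)
  26÷5 = 5 each, +1 to first 1
Round 3: Ashgrove=16 Briarlake=26 Cedarfen=12 Elkhorn=12 Hollowpine=31 → close Hollowpine (overflow 23)
  31÷4 = 7 each, +1 to first 3
Round 4: Ashgrove=24 Briarlake=34 Cedarfen=20 Elkhorn=19 → close Briarlake (overflow 29)
  34÷3 = 11 each, +1 to first 1
Round 5: Ashgrove=36 Cedarfen=31 Elkhorn=30 → close Ashgrove (overflow 29)
  36÷2 = 18 each, +1 to first 0
Round 6: Cedarfen=49 Elkhorn=48 → close Cedarfen (overflow 35)
  49÷1 = 49 each, +1 to first 0

Closure order: Ironridge, Juniper, Hollowpine, Briarlake, Ashgrove, Cedarfen
Last habitat: Elkhorn with 97 animals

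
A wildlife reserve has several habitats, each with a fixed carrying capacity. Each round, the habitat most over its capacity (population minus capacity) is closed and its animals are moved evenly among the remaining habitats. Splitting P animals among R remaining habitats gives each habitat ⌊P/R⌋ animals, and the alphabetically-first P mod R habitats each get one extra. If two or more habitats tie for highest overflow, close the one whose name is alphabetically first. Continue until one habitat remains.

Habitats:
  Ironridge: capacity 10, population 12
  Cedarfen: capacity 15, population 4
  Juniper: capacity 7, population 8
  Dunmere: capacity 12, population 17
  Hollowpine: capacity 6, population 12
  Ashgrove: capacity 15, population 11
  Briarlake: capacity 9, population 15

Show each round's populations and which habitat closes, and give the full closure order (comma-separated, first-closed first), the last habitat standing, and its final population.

Closure order: Briarlake, Dunmere, Hollowpine, Ironridge, Juniper, Ashgrove
Last habitat: Cedarfen with 79 animals

Round 1: Ashgrove=11 Briarlake=15 Cedarfen=4 Dunmere=17 Hollowpine=12 Ironridge=12 Juniper=8 → close Briarlake (overflow 6)
  15÷6 = 2 each, +1 to first 3
Round 2: Ashgrove=14 Cedarfen=7 Dunmere=20 Hollowpine=14 Ironridge=14 Juniper=10 → close Dunmere (overflow 8)
  20÷5 = 4 each, +1 to first 0
Round 3: Ashgrove=18 Cedarfen=11 Hollowpine=18 Ironridge=18 Juniper=14 → close Hollowpine (overflow 12)
  18÷4 = 4 each, +1 to first 2
Round 4: Ashgrove=23 Cedarfen=16 Ironridge=22 Juniper=18 → close Ironridge (overflow 12)
  22÷3 = 7 each, +1 to first 1
Round 5: Ashgrove=31 Cedarfen=23 Juniper=25 → close Juniper (overflow 18)
  25÷2 = 12 each, +1 to first 1
Round 6: Ashgrove=44 Cedarfen=35 → close Ashgrove (overflow 29)
  44÷1 = 44 each, +1 to first 0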